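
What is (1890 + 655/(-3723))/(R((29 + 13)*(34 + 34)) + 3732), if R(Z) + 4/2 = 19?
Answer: 305905/606849 ≈ 0.50409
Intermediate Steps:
R(Z) = 17 (R(Z) = -2 + 19 = 17)
(1890 + 655/(-3723))/(R((29 + 13)*(34 + 34)) + 3732) = (1890 + 655/(-3723))/(17 + 3732) = (1890 + 655*(-1/3723))/3749 = (1890 - 655/3723)*(1/3749) = (7035815/3723)*(1/3749) = 305905/606849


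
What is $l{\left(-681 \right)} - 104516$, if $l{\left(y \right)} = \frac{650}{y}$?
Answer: $- \frac{71176046}{681} \approx -1.0452 \cdot 10^{5}$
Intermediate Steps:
$l{\left(-681 \right)} - 104516 = \frac{650}{-681} - 104516 = 650 \left(- \frac{1}{681}\right) - 104516 = - \frac{650}{681} - 104516 = - \frac{71176046}{681}$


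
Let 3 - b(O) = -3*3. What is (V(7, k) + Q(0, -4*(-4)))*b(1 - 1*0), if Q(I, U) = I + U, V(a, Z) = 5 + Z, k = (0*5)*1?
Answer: 252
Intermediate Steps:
b(O) = 12 (b(O) = 3 - (-3)*3 = 3 - 1*(-9) = 3 + 9 = 12)
k = 0 (k = 0*1 = 0)
(V(7, k) + Q(0, -4*(-4)))*b(1 - 1*0) = ((5 + 0) + (0 - 4*(-4)))*12 = (5 + (0 + 16))*12 = (5 + 16)*12 = 21*12 = 252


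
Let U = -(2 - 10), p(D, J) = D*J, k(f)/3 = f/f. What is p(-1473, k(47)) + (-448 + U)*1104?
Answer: -490179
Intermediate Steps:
k(f) = 3 (k(f) = 3*(f/f) = 3*1 = 3)
U = 8 (U = -1*(-8) = 8)
p(-1473, k(47)) + (-448 + U)*1104 = -1473*3 + (-448 + 8)*1104 = -4419 - 440*1104 = -4419 - 485760 = -490179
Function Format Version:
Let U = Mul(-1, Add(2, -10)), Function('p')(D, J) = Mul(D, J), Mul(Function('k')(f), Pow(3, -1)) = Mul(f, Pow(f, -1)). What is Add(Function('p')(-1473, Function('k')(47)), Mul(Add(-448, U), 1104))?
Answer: -490179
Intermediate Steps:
Function('k')(f) = 3 (Function('k')(f) = Mul(3, Mul(f, Pow(f, -1))) = Mul(3, 1) = 3)
U = 8 (U = Mul(-1, -8) = 8)
Add(Function('p')(-1473, Function('k')(47)), Mul(Add(-448, U), 1104)) = Add(Mul(-1473, 3), Mul(Add(-448, 8), 1104)) = Add(-4419, Mul(-440, 1104)) = Add(-4419, -485760) = -490179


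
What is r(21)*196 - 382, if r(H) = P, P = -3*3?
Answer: -2146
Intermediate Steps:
P = -9
r(H) = -9
r(21)*196 - 382 = -9*196 - 382 = -1764 - 382 = -2146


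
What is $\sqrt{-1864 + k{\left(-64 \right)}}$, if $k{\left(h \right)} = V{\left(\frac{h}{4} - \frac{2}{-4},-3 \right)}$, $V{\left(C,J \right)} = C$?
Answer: $\frac{i \sqrt{7518}}{2} \approx 43.353 i$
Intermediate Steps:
$k{\left(h \right)} = \frac{1}{2} + \frac{h}{4}$ ($k{\left(h \right)} = \frac{h}{4} - \frac{2}{-4} = h \frac{1}{4} - - \frac{1}{2} = \frac{h}{4} + \frac{1}{2} = \frac{1}{2} + \frac{h}{4}$)
$\sqrt{-1864 + k{\left(-64 \right)}} = \sqrt{-1864 + \left(\frac{1}{2} + \frac{1}{4} \left(-64\right)\right)} = \sqrt{-1864 + \left(\frac{1}{2} - 16\right)} = \sqrt{-1864 - \frac{31}{2}} = \sqrt{- \frac{3759}{2}} = \frac{i \sqrt{7518}}{2}$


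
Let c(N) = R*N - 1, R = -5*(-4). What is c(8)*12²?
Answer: 22896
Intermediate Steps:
R = 20
c(N) = -1 + 20*N (c(N) = 20*N - 1 = -1 + 20*N)
c(8)*12² = (-1 + 20*8)*12² = (-1 + 160)*144 = 159*144 = 22896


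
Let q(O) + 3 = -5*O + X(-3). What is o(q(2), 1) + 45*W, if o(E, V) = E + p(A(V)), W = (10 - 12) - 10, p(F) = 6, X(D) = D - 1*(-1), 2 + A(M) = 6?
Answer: -549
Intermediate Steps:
A(M) = 4 (A(M) = -2 + 6 = 4)
X(D) = 1 + D (X(D) = D + 1 = 1 + D)
W = -12 (W = -2 - 10 = -12)
q(O) = -5 - 5*O (q(O) = -3 + (-5*O + (1 - 3)) = -3 + (-5*O - 2) = -3 + (-2 - 5*O) = -5 - 5*O)
o(E, V) = 6 + E (o(E, V) = E + 6 = 6 + E)
o(q(2), 1) + 45*W = (6 + (-5 - 5*2)) + 45*(-12) = (6 + (-5 - 10)) - 540 = (6 - 15) - 540 = -9 - 540 = -549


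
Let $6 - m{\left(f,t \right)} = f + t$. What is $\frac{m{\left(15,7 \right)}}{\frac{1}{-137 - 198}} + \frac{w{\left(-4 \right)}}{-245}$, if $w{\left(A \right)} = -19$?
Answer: $\frac{1313219}{245} \approx 5360.1$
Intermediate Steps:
$m{\left(f,t \right)} = 6 - f - t$ ($m{\left(f,t \right)} = 6 - \left(f + t\right) = 6 - f - t$)
$\frac{m{\left(15,7 \right)}}{\frac{1}{-137 - 198}} + \frac{w{\left(-4 \right)}}{-245} = \frac{6 - 15 - 7}{\frac{1}{-137 - 198}} - \frac{19}{-245} = \frac{6 - 15 - 7}{\frac{1}{-335}} - - \frac{19}{245} = - \frac{16}{- \frac{1}{335}} + \frac{19}{245} = \left(-16\right) \left(-335\right) + \frac{19}{245} = 5360 + \frac{19}{245} = \frac{1313219}{245}$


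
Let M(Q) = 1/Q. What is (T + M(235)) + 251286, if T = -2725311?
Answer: -581395874/235 ≈ -2.4740e+6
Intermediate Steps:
(T + M(235)) + 251286 = (-2725311 + 1/235) + 251286 = -640448084/235 + 251286 = -581395874/235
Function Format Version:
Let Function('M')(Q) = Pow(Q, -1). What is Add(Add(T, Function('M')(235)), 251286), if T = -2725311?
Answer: Rational(-581395874, 235) ≈ -2.4740e+6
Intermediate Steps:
Add(Add(T, Function('M')(235)), 251286) = Add(Add(-2725311, Pow(235, -1)), 251286) = Add(Add(-2725311, Rational(1, 235)), 251286) = Add(Rational(-640448084, 235), 251286) = Rational(-581395874, 235)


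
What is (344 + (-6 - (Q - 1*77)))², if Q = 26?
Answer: 151321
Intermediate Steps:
(344 + (-6 - (Q - 1*77)))² = (344 + (-6 - (26 - 1*77)))² = (344 + (-6 - (26 - 77)))² = (344 + (-6 - 1*(-51)))² = (344 + (-6 + 51))² = (344 + 45)² = 389² = 151321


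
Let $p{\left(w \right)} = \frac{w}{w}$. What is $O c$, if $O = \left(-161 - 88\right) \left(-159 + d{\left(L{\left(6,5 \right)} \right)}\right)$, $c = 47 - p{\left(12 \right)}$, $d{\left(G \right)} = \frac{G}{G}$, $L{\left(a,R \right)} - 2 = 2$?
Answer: $1809732$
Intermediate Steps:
$L{\left(a,R \right)} = 4$ ($L{\left(a,R \right)} = 2 + 2 = 4$)
$p{\left(w \right)} = 1$
$d{\left(G \right)} = 1$
$c = 46$ ($c = 47 - 1 = 46$)
$O = 39342$ ($O = \left(-161 - 88\right) \left(-159 + 1\right) = \left(-249\right) \left(-158\right) = 39342$)
$O c = 39342 \cdot 46 = 1809732$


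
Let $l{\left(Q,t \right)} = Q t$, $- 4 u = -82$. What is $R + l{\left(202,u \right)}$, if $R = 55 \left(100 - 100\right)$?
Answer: $4141$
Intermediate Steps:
$u = \frac{41}{2}$ ($u = \left(- \frac{1}{4}\right) \left(-82\right) = \frac{41}{2} \approx 20.5$)
$R = 0$ ($R = 55 \cdot 0 = 0$)
$R + l{\left(202,u \right)} = 0 + 202 \cdot \frac{41}{2} = 0 + 4141 = 4141$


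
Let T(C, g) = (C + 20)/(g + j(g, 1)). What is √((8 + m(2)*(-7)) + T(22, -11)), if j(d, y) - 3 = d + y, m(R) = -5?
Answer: √366/3 ≈ 6.3770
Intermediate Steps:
j(d, y) = 3 + d + y (j(d, y) = 3 + (d + y) = 3 + d + y)
T(C, g) = (20 + C)/(4 + 2*g) (T(C, g) = (C + 20)/(g + (3 + g + 1)) = (20 + C)/(g + (4 + g)) = (20 + C)/(4 + 2*g))
√((8 + m(2)*(-7)) + T(22, -11)) = √((8 - 5*(-7)) + (20 + 22)/(2*(2 - 11))) = √((8 + 35) + (½)*42/(-9)) = √(43 + (½)*(-⅑)*42) = √(43 - 7/3) = √(122/3) = √366/3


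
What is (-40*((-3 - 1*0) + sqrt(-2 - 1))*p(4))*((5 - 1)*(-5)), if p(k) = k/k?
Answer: -2400 + 800*I*sqrt(3) ≈ -2400.0 + 1385.6*I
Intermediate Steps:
p(k) = 1
(-40*((-3 - 1*0) + sqrt(-2 - 1))*p(4))*((5 - 1)*(-5)) = (-40*((-3 - 1*0) + sqrt(-2 - 1)))*((5 - 1)*(-5)) = (-40*((-3 + 0) + sqrt(-3)))*(4*(-5)) = -40*(-3 + I*sqrt(3))*(-20) = (120 - 40*I*sqrt(3))*(-20) = -2400 + 800*I*sqrt(3)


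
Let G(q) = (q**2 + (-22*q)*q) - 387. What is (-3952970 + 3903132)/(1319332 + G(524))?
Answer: 49838/4447151 ≈ 0.011207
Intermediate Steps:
G(q) = -387 - 21*q**2 (G(q) = (q**2 - 22*q**2) - 387 = -21*q**2 - 387 = -387 - 21*q**2)
(-3952970 + 3903132)/(1319332 + G(524)) = (-3952970 + 3903132)/(1319332 + (-387 - 21*524**2)) = -49838/(1319332 + (-387 - 21*274576)) = -49838/(1319332 + (-387 - 5766096)) = -49838/(1319332 - 5766483) = -49838/(-4447151) = -49838*(-1/4447151) = 49838/4447151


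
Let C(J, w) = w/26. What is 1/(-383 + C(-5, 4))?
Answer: -13/4977 ≈ -0.0026120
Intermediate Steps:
C(J, w) = w/26 (C(J, w) = w*(1/26) = w/26)
1/(-383 + C(-5, 4)) = 1/(-383 + (1/26)*4) = 1/(-383 + 2/13) = 1/(-4977/13) = -13/4977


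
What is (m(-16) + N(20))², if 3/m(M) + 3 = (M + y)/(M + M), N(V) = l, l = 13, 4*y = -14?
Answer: 358801/2601 ≈ 137.95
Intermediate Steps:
y = -7/2 (y = (¼)*(-14) = -7/2 ≈ -3.5000)
N(V) = 13
m(M) = 3/(-3 + (-7/2 + M)/(2*M)) (m(M) = 3/(-3 + (M - 7/2)/(M + M)) = 3/(-3 + (-7/2 + M)/((2*M))) = 3/(-3 + (-7/2 + M)*(1/(2*M))) = 3/(-3 + (-7/2 + M)/(2*M)))
(m(-16) + N(20))² = (-12*(-16)/(7 + 10*(-16)) + 13)² = (-12*(-16)/(7 - 160) + 13)² = (-12*(-16)/(-153) + 13)² = (-12*(-16)*(-1/153) + 13)² = (-64/51 + 13)² = (599/51)² = 358801/2601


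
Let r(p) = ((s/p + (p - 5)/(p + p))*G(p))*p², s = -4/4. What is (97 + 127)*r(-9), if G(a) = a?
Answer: -145152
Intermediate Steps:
s = -1 (s = -4*¼ = -1)
r(p) = p³*(-1/p + (-5 + p)/(2*p)) (r(p) = ((-1/p + (p - 5)/(p + p))*p)*p² = ((-1/p + (-5 + p)/((2*p)))*p)*p² = ((-1/p + (-5 + p)*(1/(2*p)))*p)*p² = ((-1/p + (-5 + p)/(2*p))*p)*p² = (p*(-1/p + (-5 + p)/(2*p)))*p² = p³*(-1/p + (-5 + p)/(2*p)))
(97 + 127)*r(-9) = (97 + 127)*((½)*(-9)²*(-7 - 9)) = 224*((½)*81*(-16)) = 224*(-648) = -145152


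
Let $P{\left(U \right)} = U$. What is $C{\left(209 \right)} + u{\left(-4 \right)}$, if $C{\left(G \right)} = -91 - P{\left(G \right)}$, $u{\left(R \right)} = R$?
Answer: $-304$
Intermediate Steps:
$C{\left(G \right)} = -91 - G$
$C{\left(209 \right)} + u{\left(-4 \right)} = \left(-91 - 209\right) - 4 = -300 - 4 = -304$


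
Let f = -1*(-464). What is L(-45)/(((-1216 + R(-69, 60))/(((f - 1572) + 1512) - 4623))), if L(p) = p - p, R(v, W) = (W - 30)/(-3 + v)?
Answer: 0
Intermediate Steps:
R(v, W) = (-30 + W)/(-3 + v)
L(p) = 0
f = 464
L(-45)/(((-1216 + R(-69, 60))/(((f - 1572) + 1512) - 4623))) = 0/(((-1216 + (-30 + 60)/(-3 - 69))/(((464 - 1572) + 1512) - 4623))) = 0/(((-1216 + 30/(-72))/((-1108 + 1512) - 4623))) = 0/(((-1216 - 1/72*30)/(404 - 4623))) = 0/(((-1216 - 5/12)/(-4219))) = 0/((-14597/12*(-1/4219))) = 0/(14597/50628) = 0*(50628/14597) = 0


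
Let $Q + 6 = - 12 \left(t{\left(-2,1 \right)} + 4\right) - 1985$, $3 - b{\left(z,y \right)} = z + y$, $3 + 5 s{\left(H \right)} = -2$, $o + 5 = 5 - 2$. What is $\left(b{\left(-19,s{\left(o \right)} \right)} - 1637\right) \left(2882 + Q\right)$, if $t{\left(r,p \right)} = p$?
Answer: $-1341234$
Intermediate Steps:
$o = -2$ ($o = -5 + \left(5 - 2\right) = -5 + 3 = -2$)
$s{\left(H \right)} = -1$ ($s{\left(H \right)} = - \frac{3}{5} + \frac{1}{5} \left(-2\right) = - \frac{3}{5} - \frac{2}{5} = -1$)
$b{\left(z,y \right)} = 3 - y - z$ ($b{\left(z,y \right)} = 3 - \left(z + y\right) = 3 - \left(y + z\right) = 3 - y - z$)
$Q = -2051$ ($Q = -6 - \left(1985 + 12 \left(1 + 4\right)\right) = -6 - 2045 = -2051$)
$\left(b{\left(-19,s{\left(o \right)} \right)} - 1637\right) \left(2882 + Q\right) = \left(\left(3 - -1 - -19\right) - 1637\right) \left(2882 - 2051\right) = \left(\left(3 + 1 + 19\right) - 1637\right) 831 = \left(23 - 1637\right) 831 = \left(-1614\right) 831 = -1341234$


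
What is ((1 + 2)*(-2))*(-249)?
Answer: 1494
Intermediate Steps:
((1 + 2)*(-2))*(-249) = (3*(-2))*(-249) = -6*(-249) = 1494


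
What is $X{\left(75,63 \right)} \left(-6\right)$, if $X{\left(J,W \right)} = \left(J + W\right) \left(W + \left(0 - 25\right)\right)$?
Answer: $-31464$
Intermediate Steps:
$X{\left(J,W \right)} = \left(-25 + W\right) \left(J + W\right)$ ($X{\left(J,W \right)} = \left(J + W\right) \left(W + \left(0 - 25\right)\right) = \left(J + W\right) \left(W - 25\right) = \left(J + W\right) \left(-25 + W\right) = \left(-25 + W\right) \left(J + W\right)$)
$X{\left(75,63 \right)} \left(-6\right) = \left(63^{2} - 1875 - 1575 + 75 \cdot 63\right) \left(-6\right) = \left(3969 - 1875 - 1575 + 4725\right) \left(-6\right) = 5244 \left(-6\right) = -31464$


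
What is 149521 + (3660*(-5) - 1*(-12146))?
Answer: 143367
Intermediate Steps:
149521 + (3660*(-5) - 1*(-12146)) = 149521 + (-18300 + 12146) = 149521 - 6154 = 143367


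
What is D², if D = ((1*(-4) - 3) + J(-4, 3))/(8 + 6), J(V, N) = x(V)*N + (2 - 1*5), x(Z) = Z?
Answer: 121/49 ≈ 2.4694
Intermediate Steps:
J(V, N) = -3 + N*V (J(V, N) = V*N + (2 - 1*5) = N*V + (2 - 5) = N*V - 3 = -3 + N*V)
D = -11/7 (D = ((1*(-4) - 3) + (-3 + 3*(-4)))/(8 + 6) = ((-4 - 3) + (-3 - 12))/14 = (-7 - 15)*(1/14) = -22*1/14 = -11/7 ≈ -1.5714)
D² = (-11/7)² = 121/49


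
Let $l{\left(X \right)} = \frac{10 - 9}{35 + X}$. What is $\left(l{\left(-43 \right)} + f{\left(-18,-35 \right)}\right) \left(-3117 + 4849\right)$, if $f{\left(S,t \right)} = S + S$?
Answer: $- \frac{125137}{2} \approx -62569.0$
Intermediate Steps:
$f{\left(S,t \right)} = 2 S$
$l{\left(X \right)} = \frac{1}{35 + X}$ ($l{\left(X \right)} = 1 \frac{1}{35 + X} = \frac{1}{35 + X}$)
$\left(l{\left(-43 \right)} + f{\left(-18,-35 \right)}\right) \left(-3117 + 4849\right) = \left(\frac{1}{35 - 43} + 2 \left(-18\right)\right) \left(-3117 + 4849\right) = \left(\frac{1}{-8} - 36\right) 1732 = \left(- \frac{1}{8} - 36\right) 1732 = \left(- \frac{289}{8}\right) 1732 = - \frac{125137}{2}$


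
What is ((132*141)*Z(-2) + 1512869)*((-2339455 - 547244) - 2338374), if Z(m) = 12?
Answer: -9071839668549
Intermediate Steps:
((132*141)*Z(-2) + 1512869)*((-2339455 - 547244) - 2338374) = ((132*141)*12 + 1512869)*((-2339455 - 547244) - 2338374) = (18612*12 + 1512869)*(-2886699 - 2338374) = (223344 + 1512869)*(-5225073) = 1736213*(-5225073) = -9071839668549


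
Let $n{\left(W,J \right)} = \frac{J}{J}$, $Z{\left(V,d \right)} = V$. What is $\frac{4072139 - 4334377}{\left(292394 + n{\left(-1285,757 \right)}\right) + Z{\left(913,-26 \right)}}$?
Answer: $- \frac{131119}{146654} \approx -0.89407$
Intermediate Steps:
$n{\left(W,J \right)} = 1$
$\frac{4072139 - 4334377}{\left(292394 + n{\left(-1285,757 \right)}\right) + Z{\left(913,-26 \right)}} = \frac{4072139 - 4334377}{\left(292394 + 1\right) + 913} = - \frac{262238}{292395 + 913} = - \frac{262238}{293308} = \left(-262238\right) \frac{1}{293308} = - \frac{131119}{146654}$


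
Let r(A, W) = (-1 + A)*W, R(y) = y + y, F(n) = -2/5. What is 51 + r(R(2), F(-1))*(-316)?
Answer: 2151/5 ≈ 430.20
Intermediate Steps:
F(n) = -2/5 (F(n) = -2*1/5 = -2/5)
R(y) = 2*y
r(A, W) = W*(-1 + A)
51 + r(R(2), F(-1))*(-316) = 51 - 2*(-1 + 2*2)/5*(-316) = 51 - 2*(-1 + 4)/5*(-316) = 51 - 2/5*3*(-316) = 51 - 6/5*(-316) = 51 + 1896/5 = 2151/5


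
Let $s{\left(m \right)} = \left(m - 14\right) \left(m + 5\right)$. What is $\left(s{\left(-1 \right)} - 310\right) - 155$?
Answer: $-525$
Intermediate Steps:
$s{\left(m \right)} = \left(-14 + m\right) \left(5 + m\right)$
$\left(s{\left(-1 \right)} - 310\right) - 155 = \left(\left(-70 + \left(-1\right)^{2} - -9\right) - 310\right) - 155 = \left(\left(-70 + 1 + 9\right) - 310\right) - 155 = \left(-60 - 310\right) - 155 = -370 - 155 = -525$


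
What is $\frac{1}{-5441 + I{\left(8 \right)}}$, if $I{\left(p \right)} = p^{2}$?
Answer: $- \frac{1}{5377} \approx -0.00018598$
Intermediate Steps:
$\frac{1}{-5441 + I{\left(8 \right)}} = \frac{1}{-5441 + 8^{2}} = \frac{1}{-5441 + 64} = \frac{1}{-5377} = - \frac{1}{5377}$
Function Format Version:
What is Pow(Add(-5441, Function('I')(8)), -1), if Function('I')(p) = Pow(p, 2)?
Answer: Rational(-1, 5377) ≈ -0.00018598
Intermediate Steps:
Pow(Add(-5441, Function('I')(8)), -1) = Pow(Add(-5441, Pow(8, 2)), -1) = Pow(Add(-5441, 64), -1) = Pow(-5377, -1) = Rational(-1, 5377)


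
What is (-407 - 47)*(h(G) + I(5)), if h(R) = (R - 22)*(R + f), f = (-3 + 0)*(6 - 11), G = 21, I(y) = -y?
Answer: 18614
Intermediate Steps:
f = 15 (f = -3*(-5) = 15)
h(R) = (-22 + R)*(15 + R) (h(R) = (R - 22)*(R + 15) = (-22 + R)*(15 + R))
(-407 - 47)*(h(G) + I(5)) = (-407 - 47)*((-330 + 21² - 7*21) - 1*5) = -454*((-330 + 441 - 147) - 5) = -454*(-36 - 5) = -454*(-41) = 18614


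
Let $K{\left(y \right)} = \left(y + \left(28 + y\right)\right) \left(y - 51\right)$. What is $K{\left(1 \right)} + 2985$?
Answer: $1485$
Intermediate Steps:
$K{\left(y \right)} = \left(-51 + y\right) \left(28 + 2 y\right)$ ($K{\left(y \right)} = \left(28 + 2 y\right) \left(-51 + y\right) = \left(-51 + y\right) \left(28 + 2 y\right)$)
$K{\left(1 \right)} + 2985 = \left(-1428 - 74 + 2 \cdot 1^{2}\right) + 2985 = \left(-1428 - 74 + 2 \cdot 1\right) + 2985 = \left(-1428 - 74 + 2\right) + 2985 = -1500 + 2985 = 1485$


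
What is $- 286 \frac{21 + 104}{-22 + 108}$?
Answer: $- \frac{17875}{43} \approx -415.7$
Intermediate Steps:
$- 286 \frac{21 + 104}{-22 + 108} = - 286 \cdot \frac{125}{86} = - 286 \cdot 125 \cdot \frac{1}{86} = \left(-286\right) \frac{125}{86} = - \frac{17875}{43}$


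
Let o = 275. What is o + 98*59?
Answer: 6057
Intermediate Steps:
o + 98*59 = 275 + 98*59 = 275 + 5782 = 6057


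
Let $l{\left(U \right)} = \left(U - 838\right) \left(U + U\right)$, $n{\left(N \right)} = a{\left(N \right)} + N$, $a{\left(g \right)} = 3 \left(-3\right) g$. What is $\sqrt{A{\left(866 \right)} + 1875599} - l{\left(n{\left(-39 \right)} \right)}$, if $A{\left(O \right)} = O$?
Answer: $328224 + \sqrt{1876465} \approx 3.2959 \cdot 10^{5}$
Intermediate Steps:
$a{\left(g \right)} = - 9 g$
$n{\left(N \right)} = - 8 N$ ($n{\left(N \right)} = - 9 N + N = - 8 N$)
$l{\left(U \right)} = 2 U \left(-838 + U\right)$ ($l{\left(U \right)} = \left(-838 + U\right) 2 U = 2 U \left(-838 + U\right)$)
$\sqrt{A{\left(866 \right)} + 1875599} - l{\left(n{\left(-39 \right)} \right)} = \sqrt{866 + 1875599} - 2 \left(\left(-8\right) \left(-39\right)\right) \left(-838 - -312\right) = \sqrt{1876465} - 2 \cdot 312 \left(-838 + 312\right) = \sqrt{1876465} - 2 \cdot 312 \left(-526\right) = \sqrt{1876465} - -328224 = \sqrt{1876465} + 328224 = 328224 + \sqrt{1876465}$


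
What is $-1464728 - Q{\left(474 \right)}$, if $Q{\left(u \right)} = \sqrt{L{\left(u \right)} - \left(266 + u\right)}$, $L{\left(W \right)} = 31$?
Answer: $-1464728 - i \sqrt{709} \approx -1.4647 \cdot 10^{6} - 26.627 i$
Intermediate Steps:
$Q{\left(u \right)} = \sqrt{-235 - u}$ ($Q{\left(u \right)} = \sqrt{31 - \left(266 + u\right)} = \sqrt{-235 - u}$)
$-1464728 - Q{\left(474 \right)} = -1464728 - \sqrt{-235 - 474} = -1464728 - \sqrt{-709} = -1464728 - i \sqrt{709}$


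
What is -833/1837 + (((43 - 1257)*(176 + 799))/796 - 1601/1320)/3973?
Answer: -144315232453/174285815880 ≈ -0.82804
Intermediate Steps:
-833/1837 + (((43 - 1257)*(176 + 799))/796 - 1601/1320)/3973 = -833*1/1837 + (-1214*975*(1/796) - 1601*1/1320)*(1/3973) = -833/1837 + (-1183650*1/796 - 1601/1320)*(1/3973) = -833/1837 + (-591825/398 - 1601/1320)*(1/3973) = -833/1837 - 390923099/262680*1/3973 = -833/1837 - 390923099/1043627640 = -144315232453/174285815880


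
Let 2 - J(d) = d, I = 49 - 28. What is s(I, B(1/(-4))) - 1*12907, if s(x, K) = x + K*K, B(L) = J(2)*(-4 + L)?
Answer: -12886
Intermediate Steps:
I = 21
J(d) = 2 - d
B(L) = 0 (B(L) = (2 - 1*2)*(-4 + L) = (2 - 2)*(-4 + L) = 0*(-4 + L) = 0)
s(x, K) = x + K²
s(I, B(1/(-4))) - 1*12907 = (21 + 0²) - 1*12907 = (21 + 0) - 12907 = 21 - 12907 = -12886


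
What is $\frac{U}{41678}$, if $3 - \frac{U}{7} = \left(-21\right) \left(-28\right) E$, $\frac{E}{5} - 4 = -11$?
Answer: $\frac{20583}{5954} \approx 3.457$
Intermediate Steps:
$E = -35$ ($E = 20 + 5 \left(-11\right) = 20 - 55 = -35$)
$U = 144081$ ($U = 21 - 7 \left(-21\right) \left(-28\right) \left(-35\right) = 21 - 7 \cdot 588 \left(-35\right) = 21 - -144060 = 21 + 144060 = 144081$)
$\frac{U}{41678} = \frac{144081}{41678} = 144081 \cdot \frac{1}{41678} = \frac{20583}{5954}$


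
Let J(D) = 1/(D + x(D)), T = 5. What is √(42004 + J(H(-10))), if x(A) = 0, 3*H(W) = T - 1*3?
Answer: √168022/2 ≈ 204.95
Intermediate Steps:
H(W) = ⅔ (H(W) = (5 - 1*3)/3 = (5 - 3)/3 = (⅓)*2 = ⅔)
J(D) = 1/D (J(D) = 1/(D + 0) = 1/D)
√(42004 + J(H(-10))) = √(42004 + 1/(⅔)) = √(42004 + 3/2) = √(84011/2) = √168022/2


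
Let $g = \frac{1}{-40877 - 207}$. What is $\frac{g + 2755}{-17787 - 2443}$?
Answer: $- \frac{113186419}{831129320} \approx -0.13618$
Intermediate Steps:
$g = - \frac{1}{41084}$ ($g = \frac{1}{-41084} = - \frac{1}{41084} \approx -2.434 \cdot 10^{-5}$)
$\frac{g + 2755}{-17787 - 2443} = \frac{- \frac{1}{41084} + 2755}{-17787 - 2443} = \frac{113186419}{41084 \left(-20230\right)} = \frac{113186419}{41084} \left(- \frac{1}{20230}\right) = - \frac{113186419}{831129320}$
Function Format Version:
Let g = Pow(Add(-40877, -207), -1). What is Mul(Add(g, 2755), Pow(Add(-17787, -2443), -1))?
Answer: Rational(-113186419, 831129320) ≈ -0.13618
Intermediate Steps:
g = Rational(-1, 41084) (g = Pow(-41084, -1) = Rational(-1, 41084) ≈ -2.4340e-5)
Mul(Add(g, 2755), Pow(Add(-17787, -2443), -1)) = Mul(Add(Rational(-1, 41084), 2755), Pow(Add(-17787, -2443), -1)) = Mul(Rational(113186419, 41084), Pow(-20230, -1)) = Mul(Rational(113186419, 41084), Rational(-1, 20230)) = Rational(-113186419, 831129320)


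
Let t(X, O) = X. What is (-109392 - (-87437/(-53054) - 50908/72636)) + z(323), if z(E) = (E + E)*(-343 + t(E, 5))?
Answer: -117837221209057/963407586 ≈ -1.2231e+5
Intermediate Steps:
z(E) = 2*E*(-343 + E) (z(E) = (E + E)*(-343 + E) = (2*E)*(-343 + E) = 2*E*(-343 + E))
(-109392 - (-87437/(-53054) - 50908/72636)) + z(323) = (-109392 - (-87437/(-53054) - 50908/72636)) + 2*323*(-343 + 323) = (-109392 - (-87437*(-1/53054) - 50908*1/72636)) + 2*323*(-20) = (-109392 - (87437/53054 - 12727/18159)) - 12920 = (-109392 - 1*912550225/963407586) - 12920 = (-109392 - 912550225/963407586) - 12920 = -105389995197937/963407586 - 12920 = -117837221209057/963407586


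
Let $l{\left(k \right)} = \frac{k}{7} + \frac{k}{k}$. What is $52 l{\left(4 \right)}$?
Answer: $\frac{572}{7} \approx 81.714$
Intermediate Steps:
$l{\left(k \right)} = 1 + \frac{k}{7}$ ($l{\left(k \right)} = k \frac{1}{7} + 1 = \frac{k}{7} + 1 = 1 + \frac{k}{7}$)
$52 l{\left(4 \right)} = 52 \left(1 + \frac{1}{7} \cdot 4\right) = 52 \left(1 + \frac{4}{7}\right) = 52 \cdot \frac{11}{7} = \frac{572}{7}$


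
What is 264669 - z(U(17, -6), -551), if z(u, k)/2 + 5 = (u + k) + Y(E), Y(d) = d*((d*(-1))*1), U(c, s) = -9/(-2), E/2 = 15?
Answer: 267572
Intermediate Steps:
E = 30 (E = 2*15 = 30)
U(c, s) = 9/2 (U(c, s) = -9*(-1/2) = 9/2)
Y(d) = -d**2 (Y(d) = d*(-d*1) = d*(-d) = -d**2)
z(u, k) = -1810 + 2*k + 2*u (z(u, k) = -10 + 2*((u + k) - 1*30**2) = -10 + 2*((k + u) - 1*900) = -10 + 2*((k + u) - 900) = -10 + 2*(-900 + k + u) = -10 + (-1800 + 2*k + 2*u) = -1810 + 2*k + 2*u)
264669 - z(U(17, -6), -551) = 264669 - (-1810 + 2*(-551) + 2*(9/2)) = 264669 - (-1810 - 1102 + 9) = 264669 - 1*(-2903) = 264669 + 2903 = 267572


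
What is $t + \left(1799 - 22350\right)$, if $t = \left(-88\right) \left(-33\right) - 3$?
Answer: $-17650$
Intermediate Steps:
$t = 2901$ ($t = 2904 - 3 = 2901$)
$t + \left(1799 - 22350\right) = 2901 + \left(1799 - 22350\right) = 2901 - 20551 = -17650$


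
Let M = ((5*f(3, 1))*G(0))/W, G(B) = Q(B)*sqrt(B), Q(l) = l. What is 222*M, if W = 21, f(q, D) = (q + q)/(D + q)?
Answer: 0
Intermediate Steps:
f(q, D) = 2*q/(D + q) (f(q, D) = (2*q)/(D + q) = 2*q/(D + q))
G(B) = B**(3/2) (G(B) = B*sqrt(B) = B**(3/2))
M = 0 (M = ((5*(2*3/(1 + 3)))*0**(3/2))/21 = ((5*(2*3/4))*0)*(1/21) = ((5*(2*3*(1/4)))*0)*(1/21) = ((5*(3/2))*0)*(1/21) = ((15/2)*0)*(1/21) = 0*(1/21) = 0)
222*M = 222*0 = 0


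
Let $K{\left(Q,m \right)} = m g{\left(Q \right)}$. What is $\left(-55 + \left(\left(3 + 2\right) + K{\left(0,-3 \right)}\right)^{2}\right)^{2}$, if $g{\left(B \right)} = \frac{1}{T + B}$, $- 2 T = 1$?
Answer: $4356$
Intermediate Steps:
$T = - \frac{1}{2}$ ($T = \left(- \frac{1}{2}\right) 1 = - \frac{1}{2} \approx -0.5$)
$g{\left(B \right)} = \frac{1}{- \frac{1}{2} + B}$
$K{\left(Q,m \right)} = \frac{2 m}{-1 + 2 Q}$ ($K{\left(Q,m \right)} = m \frac{2}{-1 + 2 Q} = \frac{2 m}{-1 + 2 Q}$)
$\left(-55 + \left(\left(3 + 2\right) + K{\left(0,-3 \right)}\right)^{2}\right)^{2} = \left(-55 + \left(\left(3 + 2\right) + 2 \left(-3\right) \frac{1}{-1 + 2 \cdot 0}\right)^{2}\right)^{2} = \left(-55 + \left(5 + 2 \left(-3\right) \frac{1}{-1 + 0}\right)^{2}\right)^{2} = \left(-55 + \left(5 + 2 \left(-3\right) \frac{1}{-1}\right)^{2}\right)^{2} = \left(-55 + \left(5 + 2 \left(-3\right) \left(-1\right)\right)^{2}\right)^{2} = \left(-55 + \left(5 + 6\right)^{2}\right)^{2} = \left(-55 + 11^{2}\right)^{2} = \left(-55 + 121\right)^{2} = 66^{2} = 4356$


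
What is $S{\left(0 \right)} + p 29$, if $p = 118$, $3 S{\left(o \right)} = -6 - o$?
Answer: $3420$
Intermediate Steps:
$S{\left(o \right)} = -2 - \frac{o}{3}$ ($S{\left(o \right)} = \frac{-6 - o}{3} = -2 - \frac{o}{3}$)
$S{\left(0 \right)} + p 29 = \left(-2 - 0\right) + 118 \cdot 29 = \left(-2 + 0\right) + 3422 = -2 + 3422 = 3420$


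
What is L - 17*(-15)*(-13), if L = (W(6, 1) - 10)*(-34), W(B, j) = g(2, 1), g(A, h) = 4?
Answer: -3111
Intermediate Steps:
W(B, j) = 4
L = 204 (L = (4 - 10)*(-34) = -6*(-34) = 204)
L - 17*(-15)*(-13) = 204 - 17*(-15)*(-13) = 204 - (-255)*(-13) = 204 - 1*3315 = 204 - 3315 = -3111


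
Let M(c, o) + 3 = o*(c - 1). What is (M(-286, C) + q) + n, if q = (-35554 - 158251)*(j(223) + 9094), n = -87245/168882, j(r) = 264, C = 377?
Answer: -306307260558989/168882 ≈ -1.8137e+9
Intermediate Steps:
M(c, o) = -3 + o*(-1 + c) (M(c, o) = -3 + o*(c - 1) = -3 + o*(-1 + c))
n = -87245/168882 (n = -87245*1/168882 = -87245/168882 ≈ -0.51660)
q = -1813627190 (q = (-35554 - 158251)*(264 + 9094) = -193805*9358 = -1813627190)
(M(-286, C) + q) + n = ((-3 - 1*377 - 286*377) - 1813627190) - 87245/168882 = ((-3 - 377 - 107822) - 1813627190) - 87245/168882 = (-108202 - 1813627190) - 87245/168882 = -1813735392 - 87245/168882 = -306307260558989/168882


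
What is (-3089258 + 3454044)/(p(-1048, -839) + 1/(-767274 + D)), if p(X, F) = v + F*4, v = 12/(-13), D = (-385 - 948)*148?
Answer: -4574144309644/42093311133 ≈ -108.67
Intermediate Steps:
D = -197284 (D = -1333*148 = -197284)
v = -12/13 (v = 12*(-1/13) = -12/13 ≈ -0.92308)
p(X, F) = -12/13 + 4*F (p(X, F) = -12/13 + F*4 = -12/13 + 4*F)
(-3089258 + 3454044)/(p(-1048, -839) + 1/(-767274 + D)) = (-3089258 + 3454044)/((-12/13 + 4*(-839)) + 1/(-767274 - 197284)) = 364786/((-12/13 - 3356) + 1/(-964558)) = 364786/(-43640/13 - 1/964558) = 364786/(-42093311133/12539254) = 364786*(-12539254/42093311133) = -4574144309644/42093311133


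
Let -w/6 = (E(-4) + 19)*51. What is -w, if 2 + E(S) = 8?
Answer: 7650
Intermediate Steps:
E(S) = 6 (E(S) = -2 + 8 = 6)
w = -7650 (w = -6*(6 + 19)*51 = -150*51 = -6*1275 = -7650)
-w = -1*(-7650) = 7650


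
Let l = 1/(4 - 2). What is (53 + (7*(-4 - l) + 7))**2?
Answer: 3249/4 ≈ 812.25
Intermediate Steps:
l = 1/2 ≈ 0.50000
(53 + (7*(-4 - l) + 7))**2 = (53 + (7*(-4 - 1*1/2) + 7))**2 = (53 + (7*(-4 - 1/2) + 7))**2 = (53 + (7*(-9/2) + 7))**2 = (53 + (-63/2 + 7))**2 = (53 - 49/2)**2 = (57/2)**2 = 3249/4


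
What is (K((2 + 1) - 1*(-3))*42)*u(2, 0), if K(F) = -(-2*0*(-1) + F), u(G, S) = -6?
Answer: 1512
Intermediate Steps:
K(F) = -F (K(F) = -(0*(-1) + F) = -(0 + F) = -F)
(K((2 + 1) - 1*(-3))*42)*u(2, 0) = (-((2 + 1) - 1*(-3))*42)*(-6) = (-(3 + 3)*42)*(-6) = (-1*6*42)*(-6) = -6*42*(-6) = -252*(-6) = 1512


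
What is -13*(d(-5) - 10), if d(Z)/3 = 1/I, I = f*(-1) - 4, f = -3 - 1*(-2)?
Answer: 143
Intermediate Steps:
f = -1 (f = -3 + 2 = -1)
I = -3 (I = -1*(-1) - 4 = 1 - 4 = -3)
d(Z) = -1 (d(Z) = 3/(-3) = 3*(-⅓) = -1)
-13*(d(-5) - 10) = -13*(-1 - 10) = -13*(-11) = 143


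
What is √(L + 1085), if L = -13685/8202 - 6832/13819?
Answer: √13910921367924537138/113343438 ≈ 32.906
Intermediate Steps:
L = -245149079/113343438 (L = -13685*1/8202 - 6832*1/13819 = -13685/8202 - 6832/13819 = -245149079/113343438 ≈ -2.1629)
√(L + 1085) = √(-245149079/113343438 + 1085) = √(122732481151/113343438) = √13910921367924537138/113343438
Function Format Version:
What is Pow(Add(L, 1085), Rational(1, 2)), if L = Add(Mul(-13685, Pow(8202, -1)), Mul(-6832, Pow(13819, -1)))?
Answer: Mul(Rational(1, 113343438), Pow(13910921367924537138, Rational(1, 2))) ≈ 32.906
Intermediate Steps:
L = Rational(-245149079, 113343438) (L = Add(Mul(-13685, Rational(1, 8202)), Mul(-6832, Rational(1, 13819))) = Add(Rational(-13685, 8202), Rational(-6832, 13819)) = Rational(-245149079, 113343438) ≈ -2.1629)
Pow(Add(L, 1085), Rational(1, 2)) = Pow(Add(Rational(-245149079, 113343438), 1085), Rational(1, 2)) = Pow(Rational(122732481151, 113343438), Rational(1, 2)) = Mul(Rational(1, 113343438), Pow(13910921367924537138, Rational(1, 2)))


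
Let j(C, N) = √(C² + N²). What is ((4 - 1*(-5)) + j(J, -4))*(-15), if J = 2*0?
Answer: -195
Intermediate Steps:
J = 0
((4 - 1*(-5)) + j(J, -4))*(-15) = ((4 - 1*(-5)) + √(0² + (-4)²))*(-15) = ((4 + 5) + √(0 + 16))*(-15) = (9 + √16)*(-15) = (9 + 4)*(-15) = 13*(-15) = -195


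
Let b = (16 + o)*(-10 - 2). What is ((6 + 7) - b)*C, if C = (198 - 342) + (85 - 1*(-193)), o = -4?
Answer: 21038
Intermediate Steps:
b = -144 (b = (16 - 4)*(-10 - 2) = 12*(-12) = -144)
C = 134 (C = -144 + (85 + 193) = -144 + 278 = 134)
((6 + 7) - b)*C = ((6 + 7) - 1*(-144))*134 = (13 + 144)*134 = 157*134 = 21038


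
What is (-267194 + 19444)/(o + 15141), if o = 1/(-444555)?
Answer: -55069250625/3365503627 ≈ -16.363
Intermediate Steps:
o = -1/444555 ≈ -2.2494e-6
(-267194 + 19444)/(o + 15141) = (-267194 + 19444)/(-1/444555 + 15141) = -247750/6731007254/444555 = -247750*444555/6731007254 = -55069250625/3365503627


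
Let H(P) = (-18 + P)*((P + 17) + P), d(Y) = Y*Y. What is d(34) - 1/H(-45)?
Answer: 5316443/4599 ≈ 1156.0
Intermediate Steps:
d(Y) = Y**2
H(P) = (-18 + P)*(17 + 2*P) (H(P) = (-18 + P)*((17 + P) + P) = (-18 + P)*(17 + 2*P))
d(34) - 1/H(-45) = 34**2 - 1/(-306 - 19*(-45) + 2*(-45)**2) = 1156 - 1/(-306 + 855 + 2*2025) = 1156 - 1/(-306 + 855 + 4050) = 1156 - 1/4599 = 5316443/4599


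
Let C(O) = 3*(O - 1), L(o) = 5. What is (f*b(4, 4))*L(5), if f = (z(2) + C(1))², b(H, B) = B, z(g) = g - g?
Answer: 0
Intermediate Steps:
z(g) = 0
C(O) = -3 + 3*O (C(O) = 3*(-1 + O) = -3 + 3*O)
f = 0 (f = (0 + (-3 + 3*1))² = (0 + (-3 + 3))² = (0 + 0)² = 0² = 0)
(f*b(4, 4))*L(5) = (0*4)*5 = 0*5 = 0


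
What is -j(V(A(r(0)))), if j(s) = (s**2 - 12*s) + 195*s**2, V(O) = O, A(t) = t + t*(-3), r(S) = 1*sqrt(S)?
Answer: 0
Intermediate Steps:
r(S) = sqrt(S)
A(t) = -2*t (A(t) = t - 3*t = -2*t)
j(s) = -12*s + 196*s**2
-j(V(A(r(0)))) = -4*(-2*sqrt(0))*(-3 + 49*(-2*sqrt(0))) = -4*(-2*0)*(-3 + 49*(-2*0)) = -4*0*(-3 + 49*0) = -4*0*(-3 + 0) = -4*0*(-3) = -1*0 = 0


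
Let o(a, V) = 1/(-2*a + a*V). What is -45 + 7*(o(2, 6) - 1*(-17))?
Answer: 599/8 ≈ 74.875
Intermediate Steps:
o(a, V) = 1/(-2*a + V*a)
-45 + 7*(o(2, 6) - 1*(-17)) = -45 + 7*(1/(2*(-2 + 6)) - 1*(-17)) = -45 + 7*((½)/4 + 17) = -45 + 7*((½)*(¼) + 17) = -45 + 7*(⅛ + 17) = -45 + 7*(137/8) = -45 + 959/8 = 599/8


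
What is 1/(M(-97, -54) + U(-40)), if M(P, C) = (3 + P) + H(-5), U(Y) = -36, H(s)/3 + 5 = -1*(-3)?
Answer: -1/136 ≈ -0.0073529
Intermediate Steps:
H(s) = -6 (H(s) = -15 + 3*(-1*(-3)) = -15 + 3*3 = -15 + 9 = -6)
M(P, C) = -3 + P (M(P, C) = (3 + P) - 6 = -3 + P)
1/(M(-97, -54) + U(-40)) = 1/((-3 - 97) - 36) = 1/(-100 - 36) = 1/(-136) = -1/136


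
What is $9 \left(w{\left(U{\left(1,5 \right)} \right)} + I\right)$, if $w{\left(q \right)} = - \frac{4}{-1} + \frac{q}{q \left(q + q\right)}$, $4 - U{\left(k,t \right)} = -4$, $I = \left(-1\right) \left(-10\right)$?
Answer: $\frac{2025}{16} \approx 126.56$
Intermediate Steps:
$I = 10$
$U{\left(k,t \right)} = 8$ ($U{\left(k,t \right)} = 4 - -4 = 4 + 4 = 8$)
$w{\left(q \right)} = 4 + \frac{1}{2 q}$ ($w{\left(q \right)} = \left(-4\right) \left(-1\right) + \frac{q}{q 2 q} = 4 + \frac{q}{2 q^{2}} = 4 + q \frac{1}{2 q^{2}} = 4 + \frac{1}{2 q}$)
$9 \left(w{\left(U{\left(1,5 \right)} \right)} + I\right) = 9 \left(\left(4 + \frac{1}{2 \cdot 8}\right) + 10\right) = 9 \left(\left(4 + \frac{1}{2} \cdot \frac{1}{8}\right) + 10\right) = 9 \left(\left(4 + \frac{1}{16}\right) + 10\right) = 9 \left(\frac{65}{16} + 10\right) = 9 \cdot \frac{225}{16} = \frac{2025}{16}$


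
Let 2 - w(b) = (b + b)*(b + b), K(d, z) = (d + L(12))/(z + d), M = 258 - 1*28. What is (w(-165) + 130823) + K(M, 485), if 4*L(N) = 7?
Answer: 62706427/2860 ≈ 21925.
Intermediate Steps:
L(N) = 7/4 (L(N) = (¼)*7 = 7/4)
M = 230 (M = 258 - 28 = 230)
K(d, z) = (7/4 + d)/(d + z) (K(d, z) = (d + 7/4)/(z + d) = (7/4 + d)/(d + z))
w(b) = 2 - 4*b² (w(b) = 2 - (b + b)*(b + b) = 2 - 2*b*2*b = 2 - 4*b²)
(w(-165) + 130823) + K(M, 485) = ((2 - 4*(-165)²) + 130823) + (7/4 + 230)/(230 + 485) = ((2 - 4*27225) + 130823) + (927/4)/715 = ((2 - 108900) + 130823) + (1/715)*(927/4) = (-108898 + 130823) + 927/2860 = 21925 + 927/2860 = 62706427/2860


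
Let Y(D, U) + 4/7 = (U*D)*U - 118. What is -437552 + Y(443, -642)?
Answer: 1275056870/7 ≈ 1.8215e+8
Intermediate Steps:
Y(D, U) = -830/7 + D*U² (Y(D, U) = -4/7 + ((U*D)*U - 118) = -4/7 + ((D*U)*U - 118) = -4/7 + (D*U² - 118) = -4/7 + (-118 + D*U²) = -830/7 + D*U²)
-437552 + Y(443, -642) = -437552 + (-830/7 + 443*(-642)²) = -437552 + (-830/7 + 443*412164) = -437552 + (-830/7 + 182588652) = -437552 + 1278119734/7 = 1275056870/7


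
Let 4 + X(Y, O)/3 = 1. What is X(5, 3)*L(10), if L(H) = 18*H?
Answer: -1620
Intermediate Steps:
X(Y, O) = -9 (X(Y, O) = -12 + 3*1 = -12 + 3 = -9)
X(5, 3)*L(10) = -162*10 = -9*180 = -1620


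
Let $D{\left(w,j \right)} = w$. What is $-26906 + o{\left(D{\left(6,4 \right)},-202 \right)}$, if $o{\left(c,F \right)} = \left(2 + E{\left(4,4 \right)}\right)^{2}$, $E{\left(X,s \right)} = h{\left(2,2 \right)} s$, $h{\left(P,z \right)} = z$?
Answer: $-26806$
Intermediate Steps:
$E{\left(X,s \right)} = 2 s$
$o{\left(c,F \right)} = 100$ ($o{\left(c,F \right)} = \left(2 + 2 \cdot 4\right)^{2} = \left(2 + 8\right)^{2} = 10^{2} = 100$)
$-26906 + o{\left(D{\left(6,4 \right)},-202 \right)} = -26906 + 100 = -26806$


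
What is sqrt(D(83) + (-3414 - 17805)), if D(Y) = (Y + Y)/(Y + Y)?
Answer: 103*I*sqrt(2) ≈ 145.66*I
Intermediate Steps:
D(Y) = 1 (D(Y) = (2*Y)/((2*Y)) = (2*Y)*(1/(2*Y)) = 1)
sqrt(D(83) + (-3414 - 17805)) = sqrt(1 + (-3414 - 17805)) = sqrt(1 - 21219) = sqrt(-21218) = 103*I*sqrt(2)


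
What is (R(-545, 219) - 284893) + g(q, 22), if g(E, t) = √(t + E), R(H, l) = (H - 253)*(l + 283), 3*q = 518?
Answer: -685489 + 2*√438/3 ≈ -6.8548e+5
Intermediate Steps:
q = 518/3 (q = (⅓)*518 = 518/3 ≈ 172.67)
R(H, l) = (-253 + H)*(283 + l)
g(E, t) = √(E + t)
(R(-545, 219) - 284893) + g(q, 22) = ((-71599 - 253*219 + 283*(-545) - 545*219) - 284893) + √(518/3 + 22) = ((-71599 - 55407 - 154235 - 119355) - 284893) + √(584/3) = (-400596 - 284893) + 2*√438/3 = -685489 + 2*√438/3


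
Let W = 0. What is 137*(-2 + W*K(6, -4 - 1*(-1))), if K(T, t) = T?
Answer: -274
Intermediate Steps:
137*(-2 + W*K(6, -4 - 1*(-1))) = 137*(-2 + 0*6) = 137*(-2 + 0) = 137*(-2) = -274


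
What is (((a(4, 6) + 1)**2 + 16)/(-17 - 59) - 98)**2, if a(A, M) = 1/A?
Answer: 14268063601/1478656 ≈ 9649.3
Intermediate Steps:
(((a(4, 6) + 1)**2 + 16)/(-17 - 59) - 98)**2 = (((1/4 + 1)**2 + 16)/(-17 - 59) - 98)**2 = (((1/4 + 1)**2 + 16)/(-76) - 98)**2 = (((5/4)**2 + 16)*(-1/76) - 98)**2 = ((25/16 + 16)*(-1/76) - 98)**2 = ((281/16)*(-1/76) - 98)**2 = (-281/1216 - 98)**2 = (-119449/1216)**2 = 14268063601/1478656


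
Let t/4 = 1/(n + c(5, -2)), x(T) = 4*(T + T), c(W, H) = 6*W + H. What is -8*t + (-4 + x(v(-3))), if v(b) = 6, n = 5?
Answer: 1420/33 ≈ 43.030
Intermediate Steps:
c(W, H) = H + 6*W
x(T) = 8*T (x(T) = 4*(2*T) = 8*T)
t = 4/33 (t = 4/(5 + (-2 + 6*5)) = 4/(5 + (-2 + 30)) = 4/(5 + 28) = 4/33 ≈ 0.12121)
-8*t + (-4 + x(v(-3))) = -8*4/33 + (-4 + 8*6) = -32/33 + (-4 + 48) = -32/33 + 44 = 1420/33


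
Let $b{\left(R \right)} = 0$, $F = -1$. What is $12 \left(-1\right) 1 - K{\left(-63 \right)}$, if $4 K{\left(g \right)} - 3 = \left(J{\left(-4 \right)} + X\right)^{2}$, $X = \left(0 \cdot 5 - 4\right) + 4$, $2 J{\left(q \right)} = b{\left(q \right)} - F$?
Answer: $- \frac{205}{16} \approx -12.813$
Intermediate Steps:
$J{\left(q \right)} = \frac{1}{2}$ ($J{\left(q \right)} = \frac{0 - -1}{2} = \frac{0 + 1}{2} = \frac{1}{2} \cdot 1 = \frac{1}{2}$)
$X = 0$ ($X = \left(0 - 4\right) + 4 = -4 + 4 = 0$)
$K{\left(g \right)} = \frac{13}{16}$ ($K{\left(g \right)} = \frac{3}{4} + \frac{\left(\frac{1}{2} + 0\right)^{2}}{4} = \frac{3}{4} + \frac{1}{4 \cdot 4} = \frac{3}{4} + \frac{1}{4} \cdot \frac{1}{4} = \frac{3}{4} + \frac{1}{16} = \frac{13}{16}$)
$12 \left(-1\right) 1 - K{\left(-63 \right)} = 12 \left(-1\right) 1 - \frac{13}{16} = \left(-12\right) 1 - \frac{13}{16} = -12 - \frac{13}{16} = - \frac{205}{16}$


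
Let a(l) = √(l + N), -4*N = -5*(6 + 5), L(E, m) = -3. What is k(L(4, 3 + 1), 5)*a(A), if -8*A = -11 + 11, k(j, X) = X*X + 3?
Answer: 14*√55 ≈ 103.83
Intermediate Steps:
k(j, X) = 3 + X² (k(j, X) = X² + 3 = 3 + X²)
N = 55/4 (N = -(-5)*(6 + 5)/4 = -(-5)*11/4 = -¼*(-55) = 55/4 ≈ 13.750)
A = 0 (A = -(-11 + 11)/8 = -⅛*0 = 0)
a(l) = √(55/4 + l) (a(l) = √(l + 55/4) = √(55/4 + l))
k(L(4, 3 + 1), 5)*a(A) = (3 + 5²)*(√(55 + 4*0)/2) = (3 + 25)*(√(55 + 0)/2) = 28*(√55/2) = 14*√55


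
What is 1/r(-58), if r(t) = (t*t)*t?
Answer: -1/195112 ≈ -5.1253e-6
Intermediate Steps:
r(t) = t**3 (r(t) = t**2*t = t**3)
1/r(-58) = 1/((-58)**3) = 1/(-195112) = -1/195112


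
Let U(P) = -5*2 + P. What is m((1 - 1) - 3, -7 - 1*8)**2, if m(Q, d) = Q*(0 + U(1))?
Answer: 729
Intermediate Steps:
U(P) = -10 + P
m(Q, d) = -9*Q (m(Q, d) = Q*(0 + (-10 + 1)) = Q*(0 - 9) = Q*(-9) = -9*Q)
m((1 - 1) - 3, -7 - 1*8)**2 = (-9*((1 - 1) - 3))**2 = (-9*(0 - 3))**2 = (-9*(-3))**2 = 27**2 = 729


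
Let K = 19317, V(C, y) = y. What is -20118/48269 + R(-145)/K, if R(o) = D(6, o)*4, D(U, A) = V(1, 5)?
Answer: -8247958/19838559 ≈ -0.41575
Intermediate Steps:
D(U, A) = 5
R(o) = 20 (R(o) = 5*4 = 20)
-20118/48269 + R(-145)/K = -20118/48269 + 20/19317 = -8247958/19838559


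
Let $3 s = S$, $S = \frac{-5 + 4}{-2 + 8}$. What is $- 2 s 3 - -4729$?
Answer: $\frac{14188}{3} \approx 4729.3$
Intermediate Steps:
$S = - \frac{1}{6} \approx -0.16667$
$s = - \frac{1}{18}$ ($s = \frac{1}{3} \left(- \frac{1}{6}\right) = - \frac{1}{18} \approx -0.055556$)
$- 2 s 3 - -4729 = \left(-2\right) \left(- \frac{1}{18}\right) 3 - -4729 = \frac{1}{9} \cdot 3 + 4729 = \frac{1}{3} + 4729 = \frac{14188}{3}$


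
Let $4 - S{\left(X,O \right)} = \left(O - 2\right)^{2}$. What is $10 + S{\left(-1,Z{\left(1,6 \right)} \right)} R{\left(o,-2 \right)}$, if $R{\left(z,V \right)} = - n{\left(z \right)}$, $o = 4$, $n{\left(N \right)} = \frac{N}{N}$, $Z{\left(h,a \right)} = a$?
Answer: $22$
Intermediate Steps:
$n{\left(N \right)} = 1$
$S{\left(X,O \right)} = 4 - \left(-2 + O\right)^{2}$ ($S{\left(X,O \right)} = 4 - \left(O - 2\right)^{2} = 4 - \left(-2 + O\right)^{2}$)
$R{\left(z,V \right)} = -1$ ($R{\left(z,V \right)} = \left(-1\right) 1 = -1$)
$10 + S{\left(-1,Z{\left(1,6 \right)} \right)} R{\left(o,-2 \right)} = 10 + 6 \left(4 - 6\right) \left(-1\right) = 10 + 6 \left(-2\right) \left(-1\right) = 10 - -12 = 10 + 12 = 22$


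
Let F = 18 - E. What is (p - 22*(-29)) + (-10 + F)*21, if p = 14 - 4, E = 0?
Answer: 816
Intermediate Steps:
p = 10
F = 18 (F = 18 - 1*0 = 18 + 0 = 18)
(p - 22*(-29)) + (-10 + F)*21 = (10 - 22*(-29)) + (-10 + 18)*21 = (10 + 638) + 8*21 = 648 + 168 = 816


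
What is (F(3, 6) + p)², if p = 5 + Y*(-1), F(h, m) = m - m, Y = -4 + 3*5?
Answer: 36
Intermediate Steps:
Y = 11 (Y = -4 + 15 = 11)
F(h, m) = 0
p = -6 (p = 5 + 11*(-1) = 5 - 11 = -6)
(F(3, 6) + p)² = (0 - 6)² = (-6)² = 36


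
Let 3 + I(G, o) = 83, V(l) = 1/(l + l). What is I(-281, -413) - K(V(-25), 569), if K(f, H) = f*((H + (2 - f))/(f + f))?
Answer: -20551/100 ≈ -205.51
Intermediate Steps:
V(l) = 1/(2*l)
I(G, o) = 80 (I(G, o) = -3 + 83 = 80)
K(f, H) = 1 + H/2 - f/2 (K(f, H) = f*((2 + H - f)/((2*f))) = f*((2 + H - f)*(1/(2*f))) = f*((2 + H - f)/(2*f)) = 1 + H/2 - f/2)
I(-281, -413) - K(V(-25), 569) = 80 - (1 + (½)*569 - 1/(4*(-25))) = 80 - (1 + 569/2 - (-1)/(4*25)) = 80 - (1 + 569/2 - ½*(-1/50)) = 80 - (1 + 569/2 + 1/100) = 80 - 1*28551/100 = 80 - 28551/100 = -20551/100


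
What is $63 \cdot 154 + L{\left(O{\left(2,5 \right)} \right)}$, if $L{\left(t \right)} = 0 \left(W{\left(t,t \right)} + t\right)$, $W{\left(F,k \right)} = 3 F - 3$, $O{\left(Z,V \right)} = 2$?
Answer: $9702$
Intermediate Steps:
$W{\left(F,k \right)} = -3 + 3 F$
$L{\left(t \right)} = 0$ ($L{\left(t \right)} = 0 \left(\left(-3 + 3 t\right) + t\right) = 0 \left(-3 + 4 t\right) = 0$)
$63 \cdot 154 + L{\left(O{\left(2,5 \right)} \right)} = 63 \cdot 154 + 0 = 9702 + 0 = 9702$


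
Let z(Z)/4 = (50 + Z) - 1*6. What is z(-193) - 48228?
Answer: -48824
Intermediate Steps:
z(Z) = 176 + 4*Z (z(Z) = 4*((50 + Z) - 1*6) = 4*((50 + Z) - 6) = 4*(44 + Z) = 176 + 4*Z)
z(-193) - 48228 = (176 + 4*(-193)) - 48228 = (176 - 772) - 48228 = -596 - 48228 = -48824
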